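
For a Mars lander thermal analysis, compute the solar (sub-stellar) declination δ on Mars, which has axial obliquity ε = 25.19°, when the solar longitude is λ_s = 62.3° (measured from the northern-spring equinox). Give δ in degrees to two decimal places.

δ = +22.14°

sin δ = sin ε · sin λ_s = sin 25.19° × sin 62.3° = 0.376842.
δ = arcsin(0.376842) = +22.14°.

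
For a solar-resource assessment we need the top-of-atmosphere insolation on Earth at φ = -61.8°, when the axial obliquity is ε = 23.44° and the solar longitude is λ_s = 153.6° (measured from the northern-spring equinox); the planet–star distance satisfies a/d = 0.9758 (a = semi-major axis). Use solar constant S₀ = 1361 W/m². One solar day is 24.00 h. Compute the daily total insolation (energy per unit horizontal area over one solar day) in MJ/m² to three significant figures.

Solar declination: sin δ = sin ε · sin λ_s = sin 23.44° × sin 153.6° = 0.17687, so δ = +10.188°.
cos H₀ = −tan(-61.8°) tan(+10.188°) = 0.3351, H₀ = 1.2290 rad.
Bracket: H₀ sin φ sin δ + cos φ cos δ sin H₀ = 1.2290×-0.88130×0.17687 + 0.47255×0.98423×0.94217 = -0.191571 + 0.438201 = 0.246630.
Inverse-square distance factor (a/d)² = 0.9758² = 0.952186.
Q̄ = (S₀/π) × 0.952186 × [bracket] = (1361/π) × 0.952186 × 0.246630 = 101.74 W/m².
Daily total = Q̄ × 24.00 h × 3600 s/h = 101.74 × 24.00 × 3600 / 10⁶ = 8.790 MJ/m².

8.79 MJ/m²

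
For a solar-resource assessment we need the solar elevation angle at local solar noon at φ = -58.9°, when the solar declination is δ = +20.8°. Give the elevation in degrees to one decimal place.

10.3°

At local noon the hour angle is zero, so the zenith angle equals |φ − δ| = |-58.9° − (+20.800°)| = 79.700°.
Elevation = 90° − 79.700° = 10.3°.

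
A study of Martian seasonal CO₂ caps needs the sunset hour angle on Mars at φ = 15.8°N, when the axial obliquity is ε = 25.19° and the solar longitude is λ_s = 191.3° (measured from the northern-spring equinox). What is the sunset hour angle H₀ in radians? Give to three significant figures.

Solar declination: sin δ = sin ε · sin λ_s = sin 25.19° × sin 191.3° = -0.08340, so δ = -4.784°.
cos H₀ = −tan φ · tan δ = −tan(+15.8°) × tan(-4.784°) = 0.0237, so H₀ = 1.5471 rad = 88.64°.

H₀ = 1.55 rad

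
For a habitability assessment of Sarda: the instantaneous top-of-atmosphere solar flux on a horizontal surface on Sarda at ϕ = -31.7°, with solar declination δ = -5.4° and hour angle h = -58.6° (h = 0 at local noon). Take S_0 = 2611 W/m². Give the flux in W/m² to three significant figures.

1.28e+03 W/m²

cos θ_z = sin ϕ sin δ + cos ϕ cos δ cos h = 0.049451 + 0.441313 = 0.490764.
Flux = S_0 · cos θ_z = 2611 × 0.490764 = 1281 W/m².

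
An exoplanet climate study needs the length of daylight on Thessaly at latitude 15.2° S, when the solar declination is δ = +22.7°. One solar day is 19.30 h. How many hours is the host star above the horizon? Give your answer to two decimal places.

8.95 h

cos H₀ = −tan φ · tan δ = −tan(-15.2°) × tan(+22.700°) = 0.1137, so H₀ = 1.4569 rad = 83.47°.
Daylight = 2H₀/(2π) × 19.30 h = (1.4569/π) × 19.30 = 8.95 h.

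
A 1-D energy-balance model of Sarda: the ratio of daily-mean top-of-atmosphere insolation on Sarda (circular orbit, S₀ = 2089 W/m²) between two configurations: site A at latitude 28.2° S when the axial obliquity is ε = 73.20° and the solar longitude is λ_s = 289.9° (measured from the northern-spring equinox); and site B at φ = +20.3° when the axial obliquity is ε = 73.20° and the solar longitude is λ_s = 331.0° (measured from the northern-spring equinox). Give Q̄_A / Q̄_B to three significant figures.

Q̄_A / Q̄_B ≈ 2.25

— Configuration A (φ=-28.2°):
Solar declination: sin δ = sin ε · sin λ_s = sin 73.20° × sin 289.9° = -0.90016, so δ = -64.179°.
cos H₀ = −tan(-28.2°) tan(-64.179°) = -1.1081 ≤ −1 ⇒ polar day, H₀ = π.
Bracket: H₀ sin φ sin δ + cos φ cos δ sin H₀ = 3.1416×-0.47255×-0.90016 + 0.88130×0.43557×0.00000 = 1.336344 + 0.000000 = 1.336344.
Q̄ = (S₀/π) × [bracket] = (2089/π) × 1.336344 = 888.60 W/m².
— Configuration B (φ=+20.3°):
Solar declination: sin δ = sin ε · sin λ_s = sin 73.20° × sin 331.0° = -0.46412, so δ = -27.653°.
cos H₀ = −tan(+20.3°) tan(-27.653°) = 0.1938, H₀ = 1.3757 rad.
Bracket: H₀ sin φ sin δ + cos φ cos δ sin H₀ = 1.3757×0.34694×-0.46412 + 0.93789×0.88577×0.98104 = -0.221518 + 0.815004 = 0.593486.
Q̄ = (S₀/π) × [bracket] = (2089/π) × 0.593486 = 394.64 W/m².
Ratio Q̄_A / Q̄_B = 888.60 / 394.64 = 2.252.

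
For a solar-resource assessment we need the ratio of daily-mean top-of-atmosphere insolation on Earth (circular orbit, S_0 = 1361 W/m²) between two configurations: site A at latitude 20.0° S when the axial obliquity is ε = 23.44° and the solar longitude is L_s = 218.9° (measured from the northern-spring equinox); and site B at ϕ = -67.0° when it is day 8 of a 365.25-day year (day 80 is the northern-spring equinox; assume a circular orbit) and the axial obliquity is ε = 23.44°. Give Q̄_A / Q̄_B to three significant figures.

Q̄_A / Q̄_B ≈ 0.961

— Configuration A (ϕ=-20.0°):
Solar declination: sin δ = sin ε · sin L_s = sin 23.44° × sin 218.9° = -0.24980, so δ = -14.465°.
cos h₀ = −tan(-20.0°) tan(-14.465°) = -0.0939, h₀ = 1.6648 rad.
Bracket: h₀ sin ϕ sin δ + cos ϕ cos δ sin h₀ = 1.6648×-0.34202×-0.24980 + 0.93969×0.96830×0.99558 = 0.142235 + 0.905880 = 1.048115.
Q̄ = (S_0/π) × [bracket] = (1361/π) × 1.048115 = 454.06 W/m².
— Configuration B (ϕ=-67.0°):
Solar longitude: L_s = 360° × (8 − 80)/365.25 = -70.965°, i.e. -70.965° + 360° = 289.035°.
sin δ = sin 23.44° × sin 289.035° = -0.37604, so δ = -22.088°.
cos h₀ = −tan(-67.0°) tan(-22.088°) = -0.9561, h₀ = 2.8440 rad.
Bracket: h₀ sin ϕ sin δ + cos ϕ cos δ sin h₀ = 2.8440×-0.92050×-0.37604 + 0.39073×0.92660×0.29317 = 0.984436 + 0.106142 = 1.090578.
Q̄ = (S_0/π) × [bracket] = (1361/π) × 1.090578 = 472.46 W/m².
Ratio Q̄_A / Q̄_B = 454.06 / 472.46 = 0.9611.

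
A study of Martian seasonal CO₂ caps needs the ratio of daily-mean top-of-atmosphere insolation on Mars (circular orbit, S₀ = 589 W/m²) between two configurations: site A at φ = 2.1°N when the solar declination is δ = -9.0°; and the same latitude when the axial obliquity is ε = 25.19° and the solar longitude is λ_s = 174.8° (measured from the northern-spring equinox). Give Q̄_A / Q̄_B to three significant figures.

— Configuration A (φ=+2.1°):
cos H₀ = −tan(+2.1°) tan(-9.000°) = 0.0058, H₀ = 1.5650 rad.
Bracket: H₀ sin φ sin δ + cos φ cos δ sin H₀ = 1.5650×0.03664×-0.15643 + 0.99933×0.98769×0.99998 = -0.008970 + 0.987009 = 0.978039.
Q̄ = (S₀/π) × [bracket] = (589/π) × 0.978039 = 183.37 W/m².
— Configuration B (φ=+2.1°):
Solar declination: sin δ = sin ε · sin λ_s = sin 25.19° × sin 174.8° = 0.03858, so δ = +2.211°.
cos H₀ = −tan(+2.1°) tan(+2.211°) = -0.0014, H₀ = 1.5722 rad.
Bracket: H₀ sin φ sin δ + cos φ cos δ sin H₀ = 1.5722×0.03664×0.03858 + 0.99933×0.99926×1.00000 = 0.002222 + 0.998590 = 1.000812.
Q̄ = (S₀/π) × [bracket] = (589/π) × 1.000812 = 187.64 W/m².
Ratio Q̄_A / Q̄_B = 183.37 / 187.64 = 0.9772.

Q̄_A / Q̄_B ≈ 0.977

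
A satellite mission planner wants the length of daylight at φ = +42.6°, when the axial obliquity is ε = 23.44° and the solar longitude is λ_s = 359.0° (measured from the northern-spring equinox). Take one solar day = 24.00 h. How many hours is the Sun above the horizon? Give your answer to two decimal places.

11.95 h

Solar declination: sin δ = sin ε · sin λ_s = sin 23.44° × sin 359.0° = -0.00694, so δ = -0.398°.
cos H₀ = −tan φ · tan δ = −tan(+42.6°) × tan(-0.398°) = 0.0064, so H₀ = 1.5644 rad = 89.63°.
Daylight = 2H₀/(2π) × 24.00 h = (1.5644/π) × 24.00 = 11.95 h.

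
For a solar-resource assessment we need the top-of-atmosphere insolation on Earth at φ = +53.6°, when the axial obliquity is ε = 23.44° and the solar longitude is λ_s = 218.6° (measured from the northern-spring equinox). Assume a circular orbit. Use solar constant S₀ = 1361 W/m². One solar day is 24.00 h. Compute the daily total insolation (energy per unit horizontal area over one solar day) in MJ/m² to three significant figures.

11.1 MJ/m²

Solar declination: sin δ = sin ε · sin λ_s = sin 23.44° × sin 218.6° = -0.24817, so δ = -14.369°.
cos H₀ = −tan(+53.6°) tan(-14.369°) = 0.3475, H₀ = 1.2159 rad.
Bracket: H₀ sin φ sin δ + cos φ cos δ sin H₀ = 1.2159×0.80489×-0.24817 + 0.59342×0.96872×0.93769 = -0.242875 + 0.539038 = 0.296163.
Q̄ = (S₀/π) × [bracket] = (1361/π) × 0.296163 = 128.30 W/m².
Daily total = Q̄ × 24.00 h × 3600 s/h = 128.30 × 24.00 × 3600 / 10⁶ = 11.09 MJ/m².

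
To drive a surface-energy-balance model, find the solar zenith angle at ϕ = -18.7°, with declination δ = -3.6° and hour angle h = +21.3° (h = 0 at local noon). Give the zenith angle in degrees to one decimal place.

θ_z = 25.7°

cos θ_z = sin ϕ sin δ + cos ϕ cos δ cos h = 0.020131 + 0.880766 = 0.900897.
θ_z = arccos(0.900897) = 25.7°.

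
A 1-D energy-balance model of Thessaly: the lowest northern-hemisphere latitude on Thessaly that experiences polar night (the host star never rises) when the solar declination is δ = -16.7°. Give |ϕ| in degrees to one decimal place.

|ϕ| = 73.3°

Polar night requires cos h₀ = −tan ϕ tan δ ≥ 1, i.e. tan ϕ tan δ ≤ −1.
The boundary is |tan ϕ| · |tan δ| = 1, so |ϕ| = 90° − |δ| = 90° − 16.7° = 73.3° in the northern hemisphere.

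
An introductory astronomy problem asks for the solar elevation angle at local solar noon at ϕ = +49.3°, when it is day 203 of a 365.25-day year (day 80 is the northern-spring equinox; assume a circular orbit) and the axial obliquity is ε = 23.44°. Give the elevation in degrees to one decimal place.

Solar longitude: L_s = 360° × (203 − 80)/365.25 = 121.232°.
sin δ = sin 23.44° × sin 121.232° = 0.34014, so δ = +19.885°.
At local noon the hour angle is zero, so the zenith angle equals |ϕ − δ| = |+49.3° − (+19.885°)| = 29.415°.
Elevation = 90° − 29.415° = 60.6°.

60.6°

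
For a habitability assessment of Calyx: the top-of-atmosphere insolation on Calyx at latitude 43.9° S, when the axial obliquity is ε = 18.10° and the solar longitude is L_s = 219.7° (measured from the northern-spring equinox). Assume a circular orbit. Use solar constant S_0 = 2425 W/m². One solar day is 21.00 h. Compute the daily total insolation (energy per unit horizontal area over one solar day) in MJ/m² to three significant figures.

Solar declination: sin δ = sin ε · sin L_s = sin 18.10° × sin 219.7° = -0.19845, so δ = -11.446°.
cos h₀ = −tan(-43.9°) tan(-11.446°) = -0.1948, h₀ = 1.7669 rad.
Bracket: h₀ sin ϕ sin δ + cos ϕ cos δ sin h₀ = 1.7669×-0.69340×-0.19845 + 0.72055×0.98011×0.98083 = 0.243135 + 0.692680 = 0.935815.
Q̄ = (S_0/π) × [bracket] = (2425/π) × 0.935815 = 722.36 W/m².
Daily total = Q̄ × 21.00 h × 3600 s/h = 722.36 × 21.00 × 3600 / 10⁶ = 54.61 MJ/m².

54.6 MJ/m²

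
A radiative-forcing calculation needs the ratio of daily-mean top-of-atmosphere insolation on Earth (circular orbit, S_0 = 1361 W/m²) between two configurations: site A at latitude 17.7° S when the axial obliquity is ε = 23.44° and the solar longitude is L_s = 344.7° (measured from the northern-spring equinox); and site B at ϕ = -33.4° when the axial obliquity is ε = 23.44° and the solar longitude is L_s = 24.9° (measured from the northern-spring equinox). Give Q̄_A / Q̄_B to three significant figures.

— Configuration A (ϕ=-17.7°):
Solar declination: sin δ = sin ε · sin L_s = sin 23.44° × sin 344.7° = -0.10497, so δ = -6.025°.
cos h₀ = −tan(-17.7°) tan(-6.025°) = -0.0337, h₀ = 1.6045 rad.
Bracket: h₀ sin ϕ sin δ + cos ϕ cos δ sin h₀ = 1.6045×-0.30403×-0.10497 + 0.95266×0.99448×0.99943 = 0.051206 + 0.946861 = 0.998067.
Q̄ = (S_0/π) × [bracket] = (1361/π) × 0.998067 = 432.38 W/m².
— Configuration B (ϕ=-33.4°):
Solar declination: sin δ = sin ε · sin L_s = sin 23.44° × sin 24.9° = 0.16748, so δ = +9.642°.
cos h₀ = −tan(-33.4°) tan(+9.642°) = 0.1120, h₀ = 1.4585 rad.
Bracket: h₀ sin ϕ sin δ + cos ϕ cos δ sin h₀ = 1.4585×-0.55048×0.16748 + 0.83485×0.98587×0.99371 = -0.134466 + 0.817877 = 0.683411.
Q̄ = (S_0/π) × [bracket] = (1361/π) × 0.683411 = 296.07 W/m².
Ratio Q̄_A / Q̄_B = 432.38 / 296.07 = 1.460.

Q̄_A / Q̄_B ≈ 1.46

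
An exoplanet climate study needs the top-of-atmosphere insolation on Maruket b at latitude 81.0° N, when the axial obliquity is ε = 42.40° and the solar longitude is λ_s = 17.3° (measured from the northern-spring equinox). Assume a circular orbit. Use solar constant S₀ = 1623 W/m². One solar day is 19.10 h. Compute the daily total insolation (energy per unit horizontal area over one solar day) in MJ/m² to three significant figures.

22.1 MJ/m²

Solar declination: sin δ = sin ε · sin λ_s = sin 42.40° × sin 17.3° = 0.20052, so δ = +11.567°.
cos H₀ = −tan(+81.0°) tan(+11.567°) = -1.2923 ≤ −1 ⇒ polar day, H₀ = π.
Bracket: H₀ sin φ sin δ + cos φ cos δ sin H₀ = 3.1416×0.98769×0.20052 + 0.15643×0.97969×0.00000 = 0.622199 + 0.000000 = 0.622199.
Q̄ = (S₀/π) × [bracket] = (1623/π) × 0.622199 = 321.44 W/m².
Daily total = Q̄ × 19.10 h × 3600 s/h = 321.44 × 19.10 × 3600 / 10⁶ = 22.10 MJ/m².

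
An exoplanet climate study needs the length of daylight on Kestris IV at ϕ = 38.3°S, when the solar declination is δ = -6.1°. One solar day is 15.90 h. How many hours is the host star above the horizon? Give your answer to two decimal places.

cos h₀ = −tan ϕ · tan δ = −tan(-38.3°) × tan(-6.100°) = -0.0844, so h₀ = 1.6553 rad = 94.84°.
Daylight = 2h₀/(2π) × 15.90 h = (1.6553/π) × 15.90 = 8.38 h.

8.38 h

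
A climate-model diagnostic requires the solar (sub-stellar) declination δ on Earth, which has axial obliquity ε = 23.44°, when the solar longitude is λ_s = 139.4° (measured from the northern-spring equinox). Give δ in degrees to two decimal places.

sin δ = sin ε · sin λ_s = sin 23.44° × sin 139.4° = 0.258871.
δ = arcsin(0.258871) = +15.00°.

δ = +15.00°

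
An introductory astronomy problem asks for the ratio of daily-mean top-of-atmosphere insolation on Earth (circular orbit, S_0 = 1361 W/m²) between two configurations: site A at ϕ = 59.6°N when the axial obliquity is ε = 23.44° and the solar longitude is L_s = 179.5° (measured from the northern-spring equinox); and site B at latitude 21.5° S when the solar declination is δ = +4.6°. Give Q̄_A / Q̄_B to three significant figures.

Q̄_A / Q̄_B ≈ 0.579

— Configuration A (ϕ=+59.6°):
Solar declination: sin δ = sin ε · sin L_s = sin 23.44° × sin 179.5° = 0.00347, so δ = +0.199°.
cos h₀ = −tan(+59.6°) tan(+0.199°) = -0.0059, h₀ = 1.5767 rad.
Bracket: h₀ sin ϕ sin δ + cos ϕ cos δ sin h₀ = 1.5767×0.86251×0.00347 + 0.50603×0.99999×0.99998 = 0.004719 + 0.506015 = 0.510734.
Q̄ = (S_0/π) × [bracket] = (1361/π) × 0.510734 = 221.26 W/m².
— Configuration B (ϕ=-21.5°):
cos h₀ = −tan(-21.5°) tan(+4.600°) = 0.0317, h₀ = 1.5391 rad.
Bracket: h₀ sin ϕ sin δ + cos ϕ cos δ sin h₀ = 1.5391×-0.36650×0.08020 + 0.93042×0.99678×0.99950 = -0.045239 + 0.926960 = 0.881721.
Q̄ = (S_0/π) × [bracket] = (1361/π) × 0.881721 = 381.98 W/m².
Ratio Q̄_A / Q̄_B = 221.26 / 381.98 = 0.5792.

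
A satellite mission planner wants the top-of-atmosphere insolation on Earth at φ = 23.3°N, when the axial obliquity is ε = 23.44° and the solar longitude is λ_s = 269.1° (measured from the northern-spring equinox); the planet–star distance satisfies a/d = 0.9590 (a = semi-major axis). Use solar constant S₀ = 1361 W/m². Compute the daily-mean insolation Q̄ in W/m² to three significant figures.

Solar declination: sin δ = sin ε · sin λ_s = sin 23.44° × sin 269.1° = -0.39774, so δ = -23.437°.
cos H₀ = −tan(+23.3°) tan(-23.437°) = 0.1867, H₀ = 1.3830 rad.
Bracket: H₀ sin φ sin δ + cos φ cos δ sin H₀ = 1.3830×0.39555×-0.39774 + 0.91845×0.91750×0.98242 = -0.217582 + 0.827864 = 0.610282.
Inverse-square distance factor (a/d)² = 0.9590² = 0.919681.
Q̄ = (S₀/π) × 0.919681 × [bracket] = (1361/π) × 0.919681 × 0.610282 = 243.2 W/m².

Q̄ ≈ 243 W/m²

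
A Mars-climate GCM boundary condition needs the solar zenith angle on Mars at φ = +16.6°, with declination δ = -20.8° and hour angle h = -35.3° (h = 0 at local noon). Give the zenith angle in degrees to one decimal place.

θ_z = 51.0°

cos θ_z = sin φ sin δ + cos φ cos δ cos h = -0.101450 + 0.731149 = 0.629699.
θ_z = arccos(0.629699) = 51.0°.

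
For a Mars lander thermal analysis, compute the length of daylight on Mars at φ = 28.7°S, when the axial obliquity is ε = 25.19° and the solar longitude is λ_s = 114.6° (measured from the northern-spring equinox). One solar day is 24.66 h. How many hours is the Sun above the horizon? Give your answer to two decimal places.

Solar declination: sin δ = sin ε · sin λ_s = sin 25.19° × sin 114.6° = 0.38699, so δ = +22.767°.
cos H₀ = −tan φ · tan δ = −tan(-28.7°) × tan(+22.767°) = 0.2298, so H₀ = 1.3390 rad = 76.72°.
Daylight = 2H₀/(2π) × 24.66 h = (1.3390/π) × 24.66 = 10.51 h.

10.51 h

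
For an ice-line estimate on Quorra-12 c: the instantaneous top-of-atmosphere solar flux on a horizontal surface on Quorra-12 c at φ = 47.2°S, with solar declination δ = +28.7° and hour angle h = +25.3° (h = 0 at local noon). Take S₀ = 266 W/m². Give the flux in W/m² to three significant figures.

cos θ_z = sin φ sin δ + cos φ cos δ cos h = -0.352354 + 0.538805 = 0.186451.
Flux = S₀ · cos θ_z = 266 × 0.186451 = 49.60 W/m².

49.6 W/m²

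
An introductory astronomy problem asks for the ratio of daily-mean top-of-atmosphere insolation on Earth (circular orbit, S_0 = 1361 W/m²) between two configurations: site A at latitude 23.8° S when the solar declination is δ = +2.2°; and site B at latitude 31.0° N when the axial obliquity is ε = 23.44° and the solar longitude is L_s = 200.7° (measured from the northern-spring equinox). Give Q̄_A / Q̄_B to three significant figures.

— Configuration A (ϕ=-23.8°):
cos h₀ = −tan(-23.8°) tan(+2.200°) = 0.0169, h₀ = 1.5539 rad.
Bracket: h₀ sin ϕ sin δ + cos ϕ cos δ sin h₀ = 1.5539×-0.40355×0.03839 + 0.91496×0.99926×0.99986 = -0.024073 + 0.914155 = 0.890082.
Q̄ = (S_0/π) × [bracket] = (1361/π) × 0.890082 = 385.60 W/m².
— Configuration B (ϕ=+31.0°):
Solar declination: sin δ = sin ε · sin L_s = sin 23.44° × sin 200.7° = -0.14061, so δ = -8.083°.
cos h₀ = −tan(+31.0°) tan(-8.083°) = 0.0853, h₀ = 1.4854 rad.
Bracket: h₀ sin ϕ sin δ + cos ϕ cos δ sin h₀ = 1.4854×0.51504×-0.14061 + 0.85717×0.99007×0.99635 = -0.107572 + 0.845561 = 0.737989.
Q̄ = (S_0/π) × [bracket] = (1361/π) × 0.737989 = 319.71 W/m².
Ratio Q̄_A / Q̄_B = 385.60 / 319.71 = 1.206.

Q̄_A / Q̄_B ≈ 1.21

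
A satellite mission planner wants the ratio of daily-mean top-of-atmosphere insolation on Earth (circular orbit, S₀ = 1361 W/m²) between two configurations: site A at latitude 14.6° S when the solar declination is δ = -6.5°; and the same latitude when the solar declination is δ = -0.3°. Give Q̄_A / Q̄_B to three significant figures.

Q̄_A / Q̄_B ≈ 1.04

— Configuration A (φ=-14.6°):
cos H₀ = −tan(-14.6°) tan(-6.500°) = -0.0297, H₀ = 1.6005 rad.
Bracket: H₀ sin φ sin δ + cos φ cos δ sin H₀ = 1.6005×-0.25207×-0.11320 + 0.96771×0.99357×0.99956 = 0.045669 + 0.961065 = 1.006734.
Q̄ = (S₀/π) × [bracket] = (1361/π) × 1.006734 = 436.14 W/m².
— Configuration B (φ=-14.6°):
cos H₀ = −tan(-14.6°) tan(-0.300°) = -0.0014, H₀ = 1.5722 rad.
Bracket: H₀ sin φ sin δ + cos φ cos δ sin H₀ = 1.5722×-0.25207×-0.00524 + 0.96771×0.99999×1.00000 = 0.002077 + 0.967700 = 0.969777.
Q̄ = (S₀/π) × [bracket] = (1361/π) × 0.969777 = 420.13 W/m².
Ratio Q̄_A / Q̄_B = 436.14 / 420.13 = 1.038.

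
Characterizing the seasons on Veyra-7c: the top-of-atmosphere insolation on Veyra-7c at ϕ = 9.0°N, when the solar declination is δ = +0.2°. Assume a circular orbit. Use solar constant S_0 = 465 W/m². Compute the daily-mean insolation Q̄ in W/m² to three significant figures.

cos h₀ = −tan(+9.0°) tan(+0.200°) = -0.0006, h₀ = 1.5713 rad.
Bracket: h₀ sin ϕ sin δ + cos ϕ cos δ sin h₀ = 1.5713×0.15643×0.00349 + 0.98769×0.99999×1.00000 = 0.000858 + 0.987680 = 0.988538.
Q̄ = (S_0/π) × [bracket] = (465/π) × 0.988538 = 146.3 W/m².

Q̄ ≈ 146 W/m²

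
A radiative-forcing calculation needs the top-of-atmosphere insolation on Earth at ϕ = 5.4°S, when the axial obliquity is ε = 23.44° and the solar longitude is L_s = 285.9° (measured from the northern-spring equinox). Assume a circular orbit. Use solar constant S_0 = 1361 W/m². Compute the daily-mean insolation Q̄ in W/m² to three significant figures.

Solar declination: sin δ = sin ε · sin L_s = sin 23.44° × sin 285.9° = -0.38257, so δ = -22.493°.
cos h₀ = −tan(-5.4°) tan(-22.493°) = -0.0391, h₀ = 1.6099 rad.
Bracket: h₀ sin ϕ sin δ + cos ϕ cos δ sin h₀ = 1.6099×-0.09411×-0.38257 + 0.99556×0.92393×0.99923 = 0.057962 + 0.919119 = 0.977081.
Q̄ = (S_0/π) × [bracket] = (1361/π) × 0.977081 = 423.3 W/m².

Q̄ ≈ 423 W/m²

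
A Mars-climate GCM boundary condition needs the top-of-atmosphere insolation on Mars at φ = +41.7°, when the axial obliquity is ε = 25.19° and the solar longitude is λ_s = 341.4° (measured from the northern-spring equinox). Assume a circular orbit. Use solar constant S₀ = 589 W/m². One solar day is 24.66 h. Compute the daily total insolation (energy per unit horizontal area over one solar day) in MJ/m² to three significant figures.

Solar declination: sin δ = sin ε · sin λ_s = sin 25.19° × sin 341.4° = -0.13576, so δ = -7.802°.
cos H₀ = −tan(+41.7°) tan(-7.802°) = 0.1221, H₀ = 1.4484 rad.
Bracket: H₀ sin φ sin δ + cos φ cos δ sin H₀ = 1.4484×0.66523×-0.13576 + 0.74664×0.99074×0.99252 = -0.130807 + 0.734193 = 0.603386.
Q̄ = (S₀/π) × [bracket] = (589/π) × 0.603386 = 113.13 W/m².
Daily total = Q̄ × 24.66 h × 3600 s/h = 113.13 × 24.66 × 3600 / 10⁶ = 10.04 MJ/m².

10.0 MJ/m²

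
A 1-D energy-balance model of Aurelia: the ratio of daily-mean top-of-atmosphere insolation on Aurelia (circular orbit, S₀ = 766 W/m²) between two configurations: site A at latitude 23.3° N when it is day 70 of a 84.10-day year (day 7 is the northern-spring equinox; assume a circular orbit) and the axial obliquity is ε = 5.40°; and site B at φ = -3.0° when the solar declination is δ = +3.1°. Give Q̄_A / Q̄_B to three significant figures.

Q̄_A / Q̄_B ≈ 0.863

— Configuration A (φ=+23.3°):
Solar longitude: λ_s = 360° × (70 − 7)/84.10 = 269.679°.
sin δ = sin 5.40° × sin 269.679° = -0.09411, so δ = -5.400°.
cos H₀ = −tan(+23.3°) tan(-5.400°) = 0.0407, H₀ = 1.5301 rad.
Bracket: H₀ sin φ sin δ + cos φ cos δ sin H₀ = 1.5301×0.39555×-0.09411 + 0.91845×0.99556×0.99917 = -0.056958 + 0.913613 = 0.856655.
Q̄ = (S₀/π) × [bracket] = (766/π) × 0.856655 = 208.87 W/m².
— Configuration B (φ=-3.0°):
cos H₀ = −tan(-3.0°) tan(+3.100°) = 0.0028, H₀ = 1.5680 rad.
Bracket: H₀ sin φ sin δ + cos φ cos δ sin H₀ = 1.5680×-0.05234×0.05408 + 0.99863×0.99854×1.00000 = -0.004438 + 0.997172 = 0.992734.
Q̄ = (S₀/π) × [bracket] = (766/π) × 0.992734 = 242.05 W/m².
Ratio Q̄_A / Q̄_B = 208.87 / 242.05 = 0.8629.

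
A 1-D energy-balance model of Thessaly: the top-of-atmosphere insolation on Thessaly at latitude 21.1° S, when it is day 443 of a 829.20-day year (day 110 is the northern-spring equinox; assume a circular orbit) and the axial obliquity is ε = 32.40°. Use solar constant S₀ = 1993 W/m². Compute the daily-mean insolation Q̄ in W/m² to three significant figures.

Solar longitude: λ_s = 360° × (443 − 110)/829.20 = 144.573°.
sin δ = sin 32.40° × sin 144.573° = 0.31060, so δ = +18.095°.
cos H₀ = −tan(-21.1°) tan(+18.095°) = 0.1261, H₀ = 1.4444 rad.
Bracket: H₀ sin φ sin δ + cos φ cos δ sin H₀ = 1.4444×-0.36000×0.31060 + 0.93295×0.95054×0.99202 = -0.161507 + 0.879730 = 0.718223.
Q̄ = (S₀/π) × [bracket] = (1993/π) × 0.718223 = 455.6 W/m².

Q̄ ≈ 456 W/m²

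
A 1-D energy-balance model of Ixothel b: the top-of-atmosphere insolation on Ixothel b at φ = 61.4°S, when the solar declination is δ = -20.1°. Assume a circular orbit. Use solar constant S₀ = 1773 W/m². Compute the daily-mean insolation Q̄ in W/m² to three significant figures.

cos H₀ = −tan(-61.4°) tan(-20.100°) = -0.6712, H₀ = 2.3066 rad.
Bracket: H₀ sin φ sin δ + cos φ cos δ sin H₀ = 2.3066×-0.87798×-0.34366 + 0.47869×0.93909×0.74128 = 0.695963 + 0.333230 = 1.029193.
Q̄ = (S₀/π) × [bracket] = (1773/π) × 1.029193 = 580.8 W/m².

Q̄ ≈ 581 W/m²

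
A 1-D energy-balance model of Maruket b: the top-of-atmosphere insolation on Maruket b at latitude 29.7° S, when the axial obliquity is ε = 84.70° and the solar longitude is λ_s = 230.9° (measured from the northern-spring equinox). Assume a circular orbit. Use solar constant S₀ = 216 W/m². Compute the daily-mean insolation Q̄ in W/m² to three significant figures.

Solar declination: sin δ = sin ε · sin λ_s = sin 84.70° × sin 230.9° = -0.77273, so δ = -50.600°.
cos H₀ = −tan(-29.7°) tan(-50.600°) = -0.6944, H₀ = 2.3384 rad.
Bracket: H₀ sin φ sin δ + cos φ cos δ sin H₀ = 2.3384×-0.49546×-0.77273 + 0.86863×0.63474×0.71960 = 0.895272 + 0.396754 = 1.292026.
Q̄ = (S₀/π) × [bracket] = (216/π) × 1.292026 = 88.83 W/m².

Q̄ ≈ 88.8 W/m²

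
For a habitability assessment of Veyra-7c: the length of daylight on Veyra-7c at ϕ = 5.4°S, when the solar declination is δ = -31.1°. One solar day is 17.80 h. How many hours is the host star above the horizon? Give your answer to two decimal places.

9.22 h

cos h₀ = −tan ϕ · tan δ = −tan(-5.4°) × tan(-31.100°) = -0.0570, so h₀ = 1.6279 rad = 93.27°.
Daylight = 2h₀/(2π) × 17.80 h = (1.6279/π) × 17.80 = 9.22 h.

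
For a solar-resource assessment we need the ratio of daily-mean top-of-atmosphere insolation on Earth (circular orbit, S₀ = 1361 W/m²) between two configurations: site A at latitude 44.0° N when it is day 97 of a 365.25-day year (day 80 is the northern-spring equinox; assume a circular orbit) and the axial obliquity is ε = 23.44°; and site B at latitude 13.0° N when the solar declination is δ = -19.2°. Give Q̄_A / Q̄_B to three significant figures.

Q̄_A / Q̄_B ≈ 1.05

— Configuration A (φ=+44.0°):
Solar longitude: λ_s = 360° × (97 − 80)/365.25 = 16.756°.
sin δ = sin 23.44° × sin 16.756° = 0.11468, so δ = +6.585°.
cos H₀ = −tan(+44.0°) tan(+6.585°) = -0.1115, H₀ = 1.6825 rad.
Bracket: H₀ sin φ sin δ + cos φ cos δ sin H₀ = 1.6825×0.69466×0.11468 + 0.71934×0.99340×0.99377 = 0.134034 + 0.710140 = 0.844174.
Q̄ = (S₀/π) × [bracket] = (1361/π) × 0.844174 = 365.71 W/m².
— Configuration B (φ=+13.0°):
cos H₀ = −tan(+13.0°) tan(-19.200°) = 0.0804, H₀ = 1.4903 rad.
Bracket: H₀ sin φ sin δ + cos φ cos δ sin H₀ = 1.4903×0.22495×-0.32887 + 0.97437×0.94438×0.99676 = -0.110251 + 0.917194 = 0.806943.
Q̄ = (S₀/π) × [bracket] = (1361/π) × 0.806943 = 349.58 W/m².
Ratio Q̄_A / Q̄_B = 365.71 / 349.58 = 1.046.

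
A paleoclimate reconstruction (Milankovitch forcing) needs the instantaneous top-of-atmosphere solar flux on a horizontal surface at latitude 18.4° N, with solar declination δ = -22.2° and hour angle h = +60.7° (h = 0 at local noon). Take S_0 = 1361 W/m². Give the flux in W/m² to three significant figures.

423 W/m²

cos θ_z = sin ϕ sin δ + cos ϕ cos δ cos h = -0.119265 + 0.429940 = 0.310675.
Flux = S_0 · cos θ_z = 1361 × 0.310675 = 422.8 W/m².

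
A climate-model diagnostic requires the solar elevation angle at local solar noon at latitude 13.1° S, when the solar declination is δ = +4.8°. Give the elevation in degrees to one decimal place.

At local noon the hour angle is zero, so the zenith angle equals |ϕ − δ| = |-13.1° − (+4.800°)| = 17.900°.
Elevation = 90° − 17.900° = 72.1°.

72.1°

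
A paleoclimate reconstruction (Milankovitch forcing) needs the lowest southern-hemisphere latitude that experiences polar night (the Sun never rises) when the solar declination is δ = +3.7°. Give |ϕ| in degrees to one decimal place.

|ϕ| = 86.3°

Polar night requires cos h₀ = −tan ϕ tan δ ≥ 1, i.e. tan ϕ tan δ ≤ −1.
The boundary is |tan ϕ| · |tan δ| = 1, so |ϕ| = 90° − |δ| = 90° − 3.7° = 86.3° in the southern hemisphere.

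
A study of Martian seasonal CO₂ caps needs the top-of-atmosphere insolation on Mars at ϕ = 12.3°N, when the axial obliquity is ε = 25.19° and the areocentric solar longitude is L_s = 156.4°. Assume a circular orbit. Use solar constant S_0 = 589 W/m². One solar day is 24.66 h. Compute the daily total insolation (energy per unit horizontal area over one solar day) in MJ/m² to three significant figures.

17.0 MJ/m²

sin δ = sin 25.19° × sin 156.4° = 0.17040, so δ = +9.811°.
cos h₀ = −tan(+12.3°) tan(+9.811°) = -0.0377, h₀ = 1.6085 rad.
Bracket: h₀ sin ϕ sin δ + cos ϕ cos δ sin h₀ = 1.6085×0.21303×0.17040 + 0.97705×0.98538×0.99929 = 0.058389 + 0.962082 = 1.020471.
Q̄ = (S_0/π) × [bracket] = (589/π) × 1.020471 = 191.32 W/m².
Daily total = Q̄ × 24.66 h × 3600 s/h = 191.32 × 24.66 × 3600 / 10⁶ = 16.98 MJ/m².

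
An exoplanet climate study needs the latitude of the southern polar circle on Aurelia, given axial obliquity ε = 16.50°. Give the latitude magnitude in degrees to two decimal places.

73.50°

The polar circle is the lowest latitude that experiences at least one full rotation of continuous darkness at the northern-summer solstice; it lies at |ϕ| = 90° − ε = 90° − 16.50° = 73.50°.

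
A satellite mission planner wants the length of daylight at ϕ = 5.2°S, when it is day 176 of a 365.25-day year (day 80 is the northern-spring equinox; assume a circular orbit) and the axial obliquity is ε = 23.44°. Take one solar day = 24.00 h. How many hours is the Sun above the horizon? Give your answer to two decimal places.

11.70 h

Solar longitude: L_s = 360° × (176 − 80)/365.25 = 94.620°.
sin δ = sin 23.44° × sin 94.620° = 0.39650, so δ = +23.359°.
cos h₀ = −tan ϕ · tan δ = −tan(-5.2°) × tan(+23.359°) = 0.0393, so h₀ = 1.5315 rad = 87.75°.
Daylight = 2h₀/(2π) × 24.00 h = (1.5315/π) × 24.00 = 11.70 h.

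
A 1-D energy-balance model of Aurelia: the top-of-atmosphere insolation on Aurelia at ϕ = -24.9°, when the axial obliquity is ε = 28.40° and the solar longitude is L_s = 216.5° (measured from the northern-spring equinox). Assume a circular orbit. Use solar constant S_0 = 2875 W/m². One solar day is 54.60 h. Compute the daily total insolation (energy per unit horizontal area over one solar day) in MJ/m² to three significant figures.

192 MJ/m²

Solar declination: sin δ = sin ε · sin L_s = sin 28.40° × sin 216.5° = -0.28291, so δ = -16.434°.
cos h₀ = −tan(-24.9°) tan(-16.434°) = -0.1369, h₀ = 1.7081 rad.
Bracket: h₀ sin ϕ sin δ + cos ϕ cos δ sin h₀ = 1.7081×-0.42104×-0.28291 + 0.90704×0.95915×0.99058 = 0.203463 + 0.861792 = 1.065255.
Q̄ = (S_0/π) × [bracket] = (2875/π) × 1.065255 = 974.86 W/m².
Daily total = Q̄ × 54.60 h × 3600 s/h = 974.86 × 54.60 × 3600 / 10⁶ = 191.6 MJ/m².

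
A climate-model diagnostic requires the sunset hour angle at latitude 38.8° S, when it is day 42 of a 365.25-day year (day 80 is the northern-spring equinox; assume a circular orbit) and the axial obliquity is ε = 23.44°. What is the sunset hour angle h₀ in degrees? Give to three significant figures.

h₀ = 102°

Solar longitude: L_s = 360° × (42 − 80)/365.25 = -37.454°, i.e. -37.454° + 360° = 322.546°.
sin δ = sin 23.44° × sin 322.546° = -0.24190, so δ = -13.999°.
cos h₀ = −tan ϕ · tan δ = −tan(-38.8°) × tan(-13.999°) = -0.2004, so h₀ = 1.7726 rad = 101.56°.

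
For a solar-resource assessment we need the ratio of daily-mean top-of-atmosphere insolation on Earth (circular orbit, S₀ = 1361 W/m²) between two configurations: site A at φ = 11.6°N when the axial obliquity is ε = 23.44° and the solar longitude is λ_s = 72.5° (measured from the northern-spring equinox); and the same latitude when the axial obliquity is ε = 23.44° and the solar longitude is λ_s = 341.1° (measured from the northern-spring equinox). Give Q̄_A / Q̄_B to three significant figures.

Q̄_A / Q̄_B ≈ 1.11

— Configuration A (φ=+11.6°):
Solar declination: sin δ = sin ε · sin λ_s = sin 23.44° × sin 72.5° = 0.37938, so δ = +22.295°.
cos H₀ = −tan(+11.6°) tan(+22.295°) = -0.0842, H₀ = 1.6551 rad.
Bracket: H₀ sin φ sin δ + cos φ cos δ sin H₀ = 1.6551×0.20108×0.37938 + 0.97958×0.92524×0.99645 = 0.126261 + 0.903129 = 1.029390.
Q̄ = (S₀/π) × [bracket] = (1361/π) × 1.029390 = 445.95 W/m².
— Configuration B (φ=+11.6°):
Solar declination: sin δ = sin ε · sin λ_s = sin 23.44° × sin 341.1° = -0.12885, so δ = -7.403°.
cos H₀ = −tan(+11.6°) tan(-7.403°) = 0.0267, H₀ = 1.5441 rad.
Bracket: H₀ sin φ sin δ + cos φ cos δ sin H₀ = 1.5441×0.20108×-0.12885 + 0.97958×0.99166×0.99964 = -0.040006 + 0.971061 = 0.931055.
Q̄ = (S₀/π) × [bracket] = (1361/π) × 0.931055 = 403.35 W/m².
Ratio Q̄_A / Q̄_B = 445.95 / 403.35 = 1.106.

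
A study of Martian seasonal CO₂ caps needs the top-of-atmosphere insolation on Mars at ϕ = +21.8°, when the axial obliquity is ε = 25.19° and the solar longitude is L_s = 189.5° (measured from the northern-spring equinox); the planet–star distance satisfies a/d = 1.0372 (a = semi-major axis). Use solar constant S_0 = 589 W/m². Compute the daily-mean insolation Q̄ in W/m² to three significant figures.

Solar declination: sin δ = sin ε · sin L_s = sin 25.19° × sin 189.5° = -0.07025, so δ = -4.028°.
cos h₀ = −tan(+21.8°) tan(-4.028°) = 0.0282, h₀ = 1.5426 rad.
Bracket: h₀ sin ϕ sin δ + cos ϕ cos δ sin h₀ = 1.5426×0.37137×-0.07025 + 0.92849×0.99753×0.99960 = -0.040244 + 0.925826 = 0.885582.
Inverse-square distance factor (a/d)² = 1.0372² = 1.075784.
Q̄ = (S_0/π) × 1.075784 × [bracket] = (589/π) × 1.075784 × 0.885582 = 178.6 W/m².

Q̄ ≈ 179 W/m²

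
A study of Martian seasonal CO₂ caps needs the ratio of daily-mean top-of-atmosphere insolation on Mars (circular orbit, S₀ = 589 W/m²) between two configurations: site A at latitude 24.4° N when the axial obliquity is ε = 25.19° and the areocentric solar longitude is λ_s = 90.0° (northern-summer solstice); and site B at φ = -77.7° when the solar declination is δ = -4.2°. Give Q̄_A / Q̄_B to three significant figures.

Q̄_A / Q̄_B ≈ 3.32

— Configuration A (φ=+24.4°):
sin δ = sin 25.19° × sin 90.0° = 0.42562, so δ = +25.190°.
cos H₀ = −tan(+24.4°) tan(+25.190°) = -0.2134, H₀ = 1.7858 rad.
Bracket: H₀ sin φ sin δ + cos φ cos δ sin H₀ = 1.7858×0.41310×0.42562 + 0.91068×0.90490×0.97697 = 0.313986 + 0.805096 = 1.119082.
Q̄ = (S₀/π) × [bracket] = (589/π) × 1.119082 = 209.81 W/m².
— Configuration B (φ=-77.7°):
cos H₀ = −tan(-77.7°) tan(-4.200°) = -0.3368, H₀ = 1.9143 rad.
Bracket: H₀ sin φ sin δ + cos φ cos δ sin H₀ = 1.9143×-0.97705×-0.07324 + 0.21303×0.99731×0.94157 = 0.136986 + 0.200043 = 0.337029.
Q̄ = (S₀/π) × [bracket] = (589/π) × 0.337029 = 63.188 W/m².
Ratio Q̄_A / Q̄_B = 209.81 / 63.188 = 3.320.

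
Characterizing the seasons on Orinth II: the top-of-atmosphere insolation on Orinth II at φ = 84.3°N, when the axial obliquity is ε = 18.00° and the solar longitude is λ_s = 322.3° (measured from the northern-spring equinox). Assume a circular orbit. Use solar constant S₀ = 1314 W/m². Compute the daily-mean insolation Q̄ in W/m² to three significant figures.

Q̄ ≈ 0.00 W/m²

Solar declination: sin δ = sin ε · sin λ_s = sin 18.00° × sin 322.3° = -0.18897, so δ = -10.893°.
cos H₀ = −tan(+84.3°) tan(-10.893°) = 1.9280 ≥ 1 ⇒ polar night, H₀ = 0 and Q̄ = 0.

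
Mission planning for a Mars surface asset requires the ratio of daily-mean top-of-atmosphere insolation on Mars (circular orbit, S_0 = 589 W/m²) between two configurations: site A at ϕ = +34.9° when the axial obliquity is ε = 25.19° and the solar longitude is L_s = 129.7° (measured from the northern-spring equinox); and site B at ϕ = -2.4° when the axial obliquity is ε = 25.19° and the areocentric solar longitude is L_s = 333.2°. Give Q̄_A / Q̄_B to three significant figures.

— Configuration A (ϕ=+34.9°):
Solar declination: sin δ = sin ε · sin L_s = sin 25.19° × sin 129.7° = 0.32747, so δ = +19.115°.
cos h₀ = −tan(+34.9°) tan(+19.115°) = -0.2418, h₀ = 1.8150 rad.
Bracket: h₀ sin ϕ sin δ + cos ϕ cos δ sin h₀ = 1.8150×0.57215×0.32747 + 0.82015×0.94486×0.97033 = 0.340062 + 0.751935 = 1.091997.
Q̄ = (S_0/π) × [bracket] = (589/π) × 1.091997 = 204.73 W/m².
— Configuration B (ϕ=-2.4°):
sin δ = sin 25.19° × sin 333.2° = -0.19190, so δ = -11.064°.
cos h₀ = −tan(-2.4°) tan(-11.064°) = -0.0082, h₀ = 1.5790 rad.
Bracket: h₀ sin ϕ sin δ + cos ϕ cos δ sin h₀ = 1.5790×-0.04188×-0.19190 + 0.99912×0.98141×0.99997 = 0.012690 + 0.980517 = 0.993207.
Q̄ = (S_0/π) × [bracket] = (589/π) × 0.993207 = 186.21 W/m².
Ratio Q̄_A / Q̄_B = 204.73 / 186.21 = 1.099.

Q̄_A / Q̄_B ≈ 1.10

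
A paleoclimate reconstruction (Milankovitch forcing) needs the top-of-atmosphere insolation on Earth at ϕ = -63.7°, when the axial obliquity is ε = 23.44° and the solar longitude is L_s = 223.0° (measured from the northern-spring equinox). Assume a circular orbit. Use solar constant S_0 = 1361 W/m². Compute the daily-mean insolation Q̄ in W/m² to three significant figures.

Q̄ ≈ 381 W/m²

Solar declination: sin δ = sin ε · sin L_s = sin 23.44° × sin 223.0° = -0.27129, so δ = -15.741°.
cos h₀ = −tan(-63.7°) tan(-15.741°) = -0.5703, h₀ = 2.1777 rad.
Bracket: h₀ sin ϕ sin δ + cos ϕ cos δ sin h₀ = 2.1777×-0.89649×-0.27129 + 0.44307×0.96250×0.82143 = 0.529636 + 0.350303 = 0.879939.
Q̄ = (S_0/π) × [bracket] = (1361/π) × 0.879939 = 381.2 W/m².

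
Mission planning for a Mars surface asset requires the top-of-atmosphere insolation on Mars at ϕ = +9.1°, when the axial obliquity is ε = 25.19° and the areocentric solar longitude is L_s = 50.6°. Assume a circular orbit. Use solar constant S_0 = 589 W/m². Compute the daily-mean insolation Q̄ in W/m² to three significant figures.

Q̄ ≈ 190 W/m²

sin δ = sin 25.19° × sin 50.6° = 0.32889, so δ = +19.202°.
cos h₀ = −tan(+9.1°) tan(+19.202°) = -0.0558, h₀ = 1.6266 rad.
Bracket: h₀ sin ϕ sin δ + cos ϕ cos δ sin h₀ = 1.6266×0.15816×0.32889 + 0.98741×0.94437×0.99844 = 0.084611 + 0.931026 = 1.015637.
Q̄ = (S_0/π) × [bracket] = (589/π) × 1.015637 = 190.4 W/m².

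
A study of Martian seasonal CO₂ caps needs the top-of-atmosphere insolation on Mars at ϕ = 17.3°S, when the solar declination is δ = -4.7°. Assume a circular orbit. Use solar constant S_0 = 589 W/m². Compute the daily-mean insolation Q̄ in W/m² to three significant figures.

cos h₀ = −tan(-17.3°) tan(-4.700°) = -0.0256, h₀ = 1.5964 rad.
Bracket: h₀ sin ϕ sin δ + cos ϕ cos δ sin h₀ = 1.5964×-0.29737×-0.08194 + 0.95476×0.99664×0.99967 = 0.038899 + 0.951238 = 0.990137.
Q̄ = (S_0/π) × [bracket] = (589/π) × 0.990137 = 185.6 W/m².

Q̄ ≈ 186 W/m²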